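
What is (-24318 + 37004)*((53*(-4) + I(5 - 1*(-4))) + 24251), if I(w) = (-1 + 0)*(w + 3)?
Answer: 304806522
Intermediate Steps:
I(w) = -3 - w (I(w) = -(3 + w) = -3 - w)
(-24318 + 37004)*((53*(-4) + I(5 - 1*(-4))) + 24251) = (-24318 + 37004)*((53*(-4) + (-3 - (5 - 1*(-4)))) + 24251) = 12686*((-212 + (-3 - (5 + 4))) + 24251) = 12686*((-212 + (-3 - 1*9)) + 24251) = 12686*((-212 + (-3 - 9)) + 24251) = 12686*((-212 - 12) + 24251) = 12686*(-224 + 24251) = 12686*24027 = 304806522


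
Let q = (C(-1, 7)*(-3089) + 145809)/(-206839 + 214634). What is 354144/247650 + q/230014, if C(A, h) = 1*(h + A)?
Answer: 21166574592949/14800877618150 ≈ 1.4301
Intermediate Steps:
C(A, h) = A + h (C(A, h) = 1*(A + h) = A + h)
q = 25455/1559 (q = ((-1 + 7)*(-3089) + 145809)/(-206839 + 214634) = (6*(-3089) + 145809)/7795 = (-18534 + 145809)*(1/7795) = 127275*(1/7795) = 25455/1559 ≈ 16.328)
354144/247650 + q/230014 = 354144/247650 + (25455/1559)/230014 = 354144*(1/247650) + (25455/1559)*(1/230014) = 59024/41275 + 25455/358591826 = 21166574592949/14800877618150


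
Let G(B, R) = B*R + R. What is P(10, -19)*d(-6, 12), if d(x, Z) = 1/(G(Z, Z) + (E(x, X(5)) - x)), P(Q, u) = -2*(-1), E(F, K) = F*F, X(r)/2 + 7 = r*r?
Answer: 1/99 ≈ 0.010101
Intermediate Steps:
X(r) = -14 + 2*r² (X(r) = -14 + 2*(r*r) = -14 + 2*r²)
E(F, K) = F²
G(B, R) = R + B*R
P(Q, u) = 2
d(x, Z) = 1/(x² - x + Z*(1 + Z)) (d(x, Z) = 1/(Z*(1 + Z) + (x² - x)) = 1/(x² - x + Z*(1 + Z)))
P(10, -19)*d(-6, 12) = 2/((-6)² - 1*(-6) + 12*(1 + 12)) = 2/(36 + 6 + 12*13) = 2/(36 + 6 + 156) = 2/198 = 2*(1/198) = 1/99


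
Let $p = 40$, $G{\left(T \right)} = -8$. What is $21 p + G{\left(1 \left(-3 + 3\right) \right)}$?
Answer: $832$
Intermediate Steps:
$21 p + G{\left(1 \left(-3 + 3\right) \right)} = 21 \cdot 40 - 8 = 840 - 8 = 832$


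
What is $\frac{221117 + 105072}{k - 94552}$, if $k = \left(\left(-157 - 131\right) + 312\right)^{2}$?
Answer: $- \frac{326189}{93976} \approx -3.471$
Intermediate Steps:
$k = 576$ ($k = \left(-288 + 312\right)^{2} = 24^{2} = 576$)
$\frac{221117 + 105072}{k - 94552} = \frac{221117 + 105072}{576 - 94552} = \frac{326189}{-93976} = 326189 \left(- \frac{1}{93976}\right) = - \frac{326189}{93976}$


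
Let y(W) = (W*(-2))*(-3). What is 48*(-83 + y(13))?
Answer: -240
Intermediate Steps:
y(W) = 6*W (y(W) = -2*W*(-3) = 6*W)
48*(-83 + y(13)) = 48*(-83 + 6*13) = 48*(-83 + 78) = 48*(-5) = -240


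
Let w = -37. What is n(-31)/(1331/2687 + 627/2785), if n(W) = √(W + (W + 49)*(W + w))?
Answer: 7483295*I*√1255/5391584 ≈ 49.17*I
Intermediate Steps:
n(W) = √(W + (-37 + W)*(49 + W)) (n(W) = √(W + (W + 49)*(W - 37)) = √(W + (49 + W)*(-37 + W)) = √(W + (-37 + W)*(49 + W)))
n(-31)/(1331/2687 + 627/2785) = √(-1813 + (-31)² + 13*(-31))/(1331/2687 + 627/2785) = √(-1813 + 961 - 403)/(1331*(1/2687) + 627*(1/2785)) = √(-1255)/(1331/2687 + 627/2785) = (I*√1255)/(5391584/7483295) = (I*√1255)*(7483295/5391584) = 7483295*I*√1255/5391584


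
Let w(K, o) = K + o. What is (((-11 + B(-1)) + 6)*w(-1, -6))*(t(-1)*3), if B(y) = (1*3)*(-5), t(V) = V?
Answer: -420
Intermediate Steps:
B(y) = -15 (B(y) = 3*(-5) = -15)
(((-11 + B(-1)) + 6)*w(-1, -6))*(t(-1)*3) = (((-11 - 15) + 6)*(-1 - 6))*(-1*3) = ((-26 + 6)*(-7))*(-3) = -20*(-7)*(-3) = 140*(-3) = -420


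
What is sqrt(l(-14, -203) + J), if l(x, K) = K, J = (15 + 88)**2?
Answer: 11*sqrt(86) ≈ 102.01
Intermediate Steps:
J = 10609 (J = 103**2 = 10609)
sqrt(l(-14, -203) + J) = sqrt(-203 + 10609) = sqrt(10406) = 11*sqrt(86)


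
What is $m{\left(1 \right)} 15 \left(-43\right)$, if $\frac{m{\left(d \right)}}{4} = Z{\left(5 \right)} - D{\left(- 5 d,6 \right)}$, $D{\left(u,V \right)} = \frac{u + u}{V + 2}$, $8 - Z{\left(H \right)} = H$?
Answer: $-10965$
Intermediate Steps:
$Z{\left(H \right)} = 8 - H$
$D{\left(u,V \right)} = \frac{2 u}{2 + V}$
$m{\left(d \right)} = 12 + 5 d$ ($m{\left(d \right)} = 4 \left(\left(8 - 5\right) - \frac{2 \left(- 5 d\right)}{2 + 6}\right) = 4 \left(\left(8 - 5\right) - \frac{2 \left(- 5 d\right)}{8}\right) = 4 \left(3 - 2 \left(- 5 d\right) \frac{1}{8}\right) = 4 \left(3 - - \frac{5 d}{4}\right) = 4 \left(3 + \frac{5 d}{4}\right) = 12 + 5 d$)
$m{\left(1 \right)} 15 \left(-43\right) = \left(12 + 5 \cdot 1\right) 15 \left(-43\right) = \left(12 + 5\right) 15 \left(-43\right) = 17 \cdot 15 \left(-43\right) = 255 \left(-43\right) = -10965$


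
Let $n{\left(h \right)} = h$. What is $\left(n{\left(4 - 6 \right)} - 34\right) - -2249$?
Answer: $2213$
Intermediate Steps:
$\left(n{\left(4 - 6 \right)} - 34\right) - -2249 = \left(\left(4 - 6\right) - 34\right) - -2249 = \left(\left(4 - 6\right) - 34\right) + 2249 = \left(-2 - 34\right) + 2249 = -36 + 2249 = 2213$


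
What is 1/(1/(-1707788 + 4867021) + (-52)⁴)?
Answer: 3159233/23099098550529 ≈ 1.3677e-7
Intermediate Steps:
1/(1/(-1707788 + 4867021) + (-52)⁴) = 1/(1/3159233 + 7311616) = 1/(23099098550529/3159233) = 3159233/23099098550529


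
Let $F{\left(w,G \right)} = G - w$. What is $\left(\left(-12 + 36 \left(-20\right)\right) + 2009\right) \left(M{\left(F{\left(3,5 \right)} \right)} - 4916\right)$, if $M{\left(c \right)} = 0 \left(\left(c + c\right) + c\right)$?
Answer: $-6277732$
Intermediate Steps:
$M{\left(c \right)} = 0$ ($M{\left(c \right)} = 0 \left(2 c + c\right) = 0 \cdot 3 c = 0$)
$\left(\left(-12 + 36 \left(-20\right)\right) + 2009\right) \left(M{\left(F{\left(3,5 \right)} \right)} - 4916\right) = \left(\left(-12 + 36 \left(-20\right)\right) + 2009\right) \left(0 - 4916\right) = \left(\left(-12 - 720\right) + 2009\right) \left(-4916\right) = \left(-732 + 2009\right) \left(-4916\right) = 1277 \left(-4916\right) = -6277732$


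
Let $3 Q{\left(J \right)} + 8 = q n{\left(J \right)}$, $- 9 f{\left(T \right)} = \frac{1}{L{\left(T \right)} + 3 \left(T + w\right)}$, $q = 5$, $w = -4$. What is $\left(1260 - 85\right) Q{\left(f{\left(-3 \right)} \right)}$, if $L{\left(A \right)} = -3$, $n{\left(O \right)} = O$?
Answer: $- \frac{2024525}{648} \approx -3124.3$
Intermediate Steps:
$f{\left(T \right)} = - \frac{1}{9 \left(-15 + 3 T\right)}$ ($f{\left(T \right)} = - \frac{1}{9 \left(-3 + 3 \left(T - 4\right)\right)} = - \frac{1}{9 \left(-3 + 3 \left(-4 + T\right)\right)} = - \frac{1}{9 \left(-3 + \left(-12 + 3 T\right)\right)} = - \frac{1}{9 \left(-15 + 3 T\right)}$)
$Q{\left(J \right)} = - \frac{8}{3} + \frac{5 J}{3}$
$\left(1260 - 85\right) Q{\left(f{\left(-3 \right)} \right)} = \left(1260 - 85\right) \left(- \frac{8}{3} + \frac{5 \left(- \frac{1}{-135 + 27 \left(-3\right)}\right)}{3}\right) = 1175 \left(- \frac{8}{3} + \frac{5 \left(- \frac{1}{-135 - 81}\right)}{3}\right) = 1175 \left(- \frac{8}{3} + \frac{5 \left(- \frac{1}{-216}\right)}{3}\right) = 1175 \left(- \frac{8}{3} + \frac{5 \left(\left(-1\right) \left(- \frac{1}{216}\right)\right)}{3}\right) = 1175 \left(- \frac{8}{3} + \frac{5}{3} \cdot \frac{1}{216}\right) = 1175 \left(- \frac{8}{3} + \frac{5}{648}\right) = 1175 \left(- \frac{1723}{648}\right) = - \frac{2024525}{648}$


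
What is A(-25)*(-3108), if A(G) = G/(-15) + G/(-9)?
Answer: -41440/3 ≈ -13813.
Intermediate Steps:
A(G) = -8*G/45 (A(G) = G*(-1/15) + G*(-⅑) = -G/15 - G/9 = -8*G/45)
A(-25)*(-3108) = -8/45*(-25)*(-3108) = (40/9)*(-3108) = -41440/3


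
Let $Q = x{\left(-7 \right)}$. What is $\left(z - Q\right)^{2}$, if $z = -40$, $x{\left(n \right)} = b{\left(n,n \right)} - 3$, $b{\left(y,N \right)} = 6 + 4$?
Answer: $2209$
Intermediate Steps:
$b{\left(y,N \right)} = 10$
$x{\left(n \right)} = 7$ ($x{\left(n \right)} = 10 - 3 = 7$)
$Q = 7$
$\left(z - Q\right)^{2} = \left(-40 - 7\right)^{2} = \left(-47\right)^{2} = 2209$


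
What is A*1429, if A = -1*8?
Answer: -11432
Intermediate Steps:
A = -8
A*1429 = -8*1429 = -11432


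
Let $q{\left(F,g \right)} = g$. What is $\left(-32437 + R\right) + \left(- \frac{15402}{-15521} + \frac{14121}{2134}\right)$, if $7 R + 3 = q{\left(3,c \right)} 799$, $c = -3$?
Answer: $- \frac{40632802349}{1239854} \approx -32772.0$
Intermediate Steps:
$R = - \frac{2400}{7}$ ($R = - \frac{3}{7} + \frac{\left(-3\right) 799}{7} = - \frac{3}{7} + \frac{1}{7} \left(-2397\right) = - \frac{3}{7} - \frac{2397}{7} = - \frac{2400}{7} \approx -342.86$)
$\left(-32437 + R\right) + \left(- \frac{15402}{-15521} + \frac{14121}{2134}\right) = \left(-32437 - \frac{2400}{7}\right) + \left(- \frac{15402}{-15521} + \frac{14121}{2134}\right) = - \frac{229459}{7} + \left(\left(-15402\right) \left(- \frac{1}{15521}\right) + 14121 \cdot \frac{1}{2134}\right) = - \frac{229459}{7} + \left(\frac{906}{913} + \frac{14121}{2134}\right) = - \frac{229459}{7} + \frac{1347807}{177122} = - \frac{40632802349}{1239854}$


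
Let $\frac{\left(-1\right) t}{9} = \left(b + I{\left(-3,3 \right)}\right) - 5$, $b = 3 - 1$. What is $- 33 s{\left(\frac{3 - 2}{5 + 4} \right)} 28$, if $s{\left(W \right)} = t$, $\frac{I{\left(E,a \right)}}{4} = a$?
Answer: $74844$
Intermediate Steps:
$I{\left(E,a \right)} = 4 a$
$b = 2$
$t = -81$ ($t = - 9 \left(\left(2 + 4 \cdot 3\right) - 5\right) = - 9 \left(\left(2 + 12\right) - 5\right) = - 9 \left(14 - 5\right) = \left(-9\right) 9 = -81$)
$s{\left(W \right)} = -81$
$- 33 s{\left(\frac{3 - 2}{5 + 4} \right)} 28 = \left(-33\right) \left(-81\right) 28 = 2673 \cdot 28 = 74844$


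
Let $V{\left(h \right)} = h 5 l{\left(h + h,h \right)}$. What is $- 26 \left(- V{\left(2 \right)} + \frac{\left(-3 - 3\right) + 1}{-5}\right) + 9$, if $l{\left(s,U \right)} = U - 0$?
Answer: $503$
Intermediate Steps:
$l{\left(s,U \right)} = U$ ($l{\left(s,U \right)} = U + 0 = U$)
$V{\left(h \right)} = 5 h^{2}$ ($V{\left(h \right)} = h 5 h = 5 h h = 5 h^{2}$)
$- 26 \left(- V{\left(2 \right)} + \frac{\left(-3 - 3\right) + 1}{-5}\right) + 9 = - 26 \left(- 5 \cdot 2^{2} + \frac{\left(-3 - 3\right) + 1}{-5}\right) + 9 = - 26 \left(- 5 \cdot 4 + \left(-6 + 1\right) \left(- \frac{1}{5}\right)\right) + 9 = - 26 \left(\left(-1\right) 20 - -1\right) + 9 = - 26 \left(-20 + 1\right) + 9 = \left(-26\right) \left(-19\right) + 9 = 494 + 9 = 503$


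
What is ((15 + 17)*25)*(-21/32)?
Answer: -525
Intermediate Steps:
((15 + 17)*25)*(-21/32) = (32*25)*(-21*1/32) = 800*(-21/32) = -525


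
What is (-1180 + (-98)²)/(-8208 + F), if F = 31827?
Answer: 2808/7873 ≈ 0.35666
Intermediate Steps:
(-1180 + (-98)²)/(-8208 + F) = (-1180 + (-98)²)/(-8208 + 31827) = (-1180 + 9604)/23619 = 8424*(1/23619) = 2808/7873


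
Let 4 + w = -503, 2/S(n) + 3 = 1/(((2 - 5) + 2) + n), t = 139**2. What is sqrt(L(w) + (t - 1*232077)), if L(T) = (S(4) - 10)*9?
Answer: I*sqrt(851411)/2 ≈ 461.36*I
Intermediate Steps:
t = 19321
S(n) = 2/(-3 + 1/(-1 + n)) (S(n) = 2/(-3 + 1/(((2 - 5) + 2) + n)) = 2/(-3 + 1/((-3 + 2) + n)) = 2/(-3 + 1/(-1 + n)))
w = -507 (w = -4 - 503 = -507)
L(T) = -387/4 (L(T) = (2*(1 - 1*4)/(-4 + 3*4) - 10)*9 = (2*(1 - 4)/(-4 + 12) - 10)*9 = (2*(-3)/8 - 10)*9 = (2*(1/8)*(-3) - 10)*9 = (-3/4 - 10)*9 = -43/4*9 = -387/4)
sqrt(L(w) + (t - 1*232077)) = sqrt(-387/4 + (19321 - 1*232077)) = sqrt(-387/4 + (19321 - 232077)) = sqrt(-387/4 - 212756) = sqrt(-851411/4) = I*sqrt(851411)/2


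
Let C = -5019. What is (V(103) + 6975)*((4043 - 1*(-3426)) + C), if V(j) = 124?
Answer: 17392550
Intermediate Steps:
(V(103) + 6975)*((4043 - 1*(-3426)) + C) = (124 + 6975)*((4043 - 1*(-3426)) - 5019) = 7099*((4043 + 3426) - 5019) = 7099*(7469 - 5019) = 7099*2450 = 17392550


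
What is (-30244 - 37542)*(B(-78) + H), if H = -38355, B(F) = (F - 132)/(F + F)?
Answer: 33797930135/13 ≈ 2.5998e+9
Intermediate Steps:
B(F) = (-132 + F)/(2*F) (B(F) = (-132 + F)/((2*F)) = (-132 + F)*(1/(2*F)) = (-132 + F)/(2*F))
(-30244 - 37542)*(B(-78) + H) = (-30244 - 37542)*((1/2)*(-132 - 78)/(-78) - 38355) = -67786*((1/2)*(-1/78)*(-210) - 38355) = -67786*(35/26 - 38355) = -67786*(-997195/26) = 33797930135/13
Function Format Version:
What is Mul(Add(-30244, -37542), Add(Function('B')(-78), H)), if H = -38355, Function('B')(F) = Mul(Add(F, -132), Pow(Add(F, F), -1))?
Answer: Rational(33797930135, 13) ≈ 2.5998e+9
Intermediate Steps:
Function('B')(F) = Mul(Rational(1, 2), Pow(F, -1), Add(-132, F)) (Function('B')(F) = Mul(Add(-132, F), Pow(Mul(2, F), -1)) = Mul(Add(-132, F), Mul(Rational(1, 2), Pow(F, -1))) = Mul(Rational(1, 2), Pow(F, -1), Add(-132, F)))
Mul(Add(-30244, -37542), Add(Function('B')(-78), H)) = Mul(Add(-30244, -37542), Add(Mul(Rational(1, 2), Pow(-78, -1), Add(-132, -78)), -38355)) = Mul(-67786, Add(Mul(Rational(1, 2), Rational(-1, 78), -210), -38355)) = Mul(-67786, Add(Rational(35, 26), -38355)) = Mul(-67786, Rational(-997195, 26)) = Rational(33797930135, 13)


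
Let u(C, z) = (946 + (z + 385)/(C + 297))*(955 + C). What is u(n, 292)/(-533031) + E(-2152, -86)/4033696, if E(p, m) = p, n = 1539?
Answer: -546304804509607/123361127596548 ≈ -4.4285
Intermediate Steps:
u(C, z) = (946 + (385 + z)/(297 + C))*(955 + C)
u(n, 292)/(-533031) + E(-2152, -86)/4033696 = ((268686385 + 946*1539² + 955*292 + 1184777*1539 + 1539*292)/(297 + 1539))/(-533031) - 2152/4033696 = ((268686385 + 946*2368521 + 278860 + 1823371803 + 449388)/1836)*(-1/533031) - 2152*1/4033696 = ((268686385 + 2240620866 + 278860 + 1823371803 + 449388)/1836)*(-1/533031) - 269/504212 = ((1/1836)*4333407302)*(-1/533031) - 269/504212 = (2166703651/918)*(-1/533031) - 269/504212 = -2166703651/489322458 - 269/504212 = -546304804509607/123361127596548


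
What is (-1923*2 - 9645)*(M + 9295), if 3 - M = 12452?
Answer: 42550614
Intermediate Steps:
M = -12449 (M = 3 - 1*12452 = 3 - 12452 = -12449)
(-1923*2 - 9645)*(M + 9295) = (-1923*2 - 9645)*(-12449 + 9295) = (-3846 - 9645)*(-3154) = -13491*(-3154) = 42550614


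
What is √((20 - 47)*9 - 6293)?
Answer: 2*I*√1634 ≈ 80.846*I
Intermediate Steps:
√((20 - 47)*9 - 6293) = √(-27*9 - 6293) = √(-243 - 6293) = √(-6536) = 2*I*√1634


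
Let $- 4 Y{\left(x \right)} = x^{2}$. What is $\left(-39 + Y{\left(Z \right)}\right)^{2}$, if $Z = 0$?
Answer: $1521$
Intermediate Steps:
$Y{\left(x \right)} = - \frac{x^{2}}{4}$
$\left(-39 + Y{\left(Z \right)}\right)^{2} = \left(-39 - \frac{0^{2}}{4}\right)^{2} = \left(-39 - 0\right)^{2} = \left(-39 + 0\right)^{2} = \left(-39\right)^{2} = 1521$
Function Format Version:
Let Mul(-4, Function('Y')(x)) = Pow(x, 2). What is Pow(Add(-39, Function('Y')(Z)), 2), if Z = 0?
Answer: 1521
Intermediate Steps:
Function('Y')(x) = Mul(Rational(-1, 4), Pow(x, 2))
Pow(Add(-39, Function('Y')(Z)), 2) = Pow(Add(-39, Mul(Rational(-1, 4), Pow(0, 2))), 2) = Pow(Add(-39, Mul(Rational(-1, 4), 0)), 2) = Pow(Add(-39, 0), 2) = Pow(-39, 2) = 1521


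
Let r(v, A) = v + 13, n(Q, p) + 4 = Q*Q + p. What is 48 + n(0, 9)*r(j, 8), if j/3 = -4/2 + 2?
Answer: 113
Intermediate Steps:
n(Q, p) = -4 + p + Q² (n(Q, p) = -4 + (Q*Q + p) = -4 + (Q² + p) = -4 + (p + Q²) = -4 + p + Q²)
j = 0 (j = 3*(-4/2 + 2) = 3*(-4*½ + 2) = 3*(-2 + 2) = 3*0 = 0)
r(v, A) = 13 + v
48 + n(0, 9)*r(j, 8) = 48 + (-4 + 9 + 0²)*(13 + 0) = 48 + (-4 + 9 + 0)*13 = 48 + 5*13 = 48 + 65 = 113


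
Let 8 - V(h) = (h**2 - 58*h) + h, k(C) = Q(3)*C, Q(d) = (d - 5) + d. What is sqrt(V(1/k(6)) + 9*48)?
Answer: sqrt(16181)/6 ≈ 21.201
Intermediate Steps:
Q(d) = -5 + 2*d (Q(d) = (-5 + d) + d = -5 + 2*d)
k(C) = C (k(C) = (-5 + 2*3)*C = (-5 + 6)*C = 1*C = C)
V(h) = 8 - h**2 + 57*h (V(h) = 8 - ((h**2 - 58*h) + h) = 8 - (h**2 - 57*h) = 8 + (-h**2 + 57*h) = 8 - h**2 + 57*h)
sqrt(V(1/k(6)) + 9*48) = sqrt((8 - (1/6)**2 + 57/6) + 9*48) = sqrt((8 - (1/6)**2 + 57*(1/6)) + 432) = sqrt((8 - 1*1/36 + 19/2) + 432) = sqrt((8 - 1/36 + 19/2) + 432) = sqrt(629/36 + 432) = sqrt(16181/36) = sqrt(16181)/6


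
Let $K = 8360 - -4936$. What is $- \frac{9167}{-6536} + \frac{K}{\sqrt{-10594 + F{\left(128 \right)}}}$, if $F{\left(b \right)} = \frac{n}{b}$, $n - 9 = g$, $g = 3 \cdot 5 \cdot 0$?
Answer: $\frac{9167}{6536} - \frac{106368 i \sqrt{2712046}}{1356023} \approx 1.4025 - 129.18 i$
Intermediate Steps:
$K = 13296$ ($K = 8360 + 4936 = 13296$)
$g = 0$ ($g = 15 \cdot 0 = 0$)
$n = 9$ ($n = 9 + 0 = 9$)
$F{\left(b \right)} = \frac{9}{b}$
$- \frac{9167}{-6536} + \frac{K}{\sqrt{-10594 + F{\left(128 \right)}}} = - \frac{9167}{-6536} + \frac{13296}{\sqrt{-10594 + \frac{9}{128}}} = \left(-9167\right) \left(- \frac{1}{6536}\right) + \frac{13296}{\sqrt{-10594 + 9 \cdot \frac{1}{128}}} = \frac{9167}{6536} + \frac{13296}{\sqrt{-10594 + \frac{9}{128}}} = \frac{9167}{6536} + \frac{13296}{\sqrt{- \frac{1356023}{128}}} = \frac{9167}{6536} + \frac{13296}{\frac{1}{16} i \sqrt{2712046}} = \frac{9167}{6536} + 13296 \left(- \frac{8 i \sqrt{2712046}}{1356023}\right) = \frac{9167}{6536} - \frac{106368 i \sqrt{2712046}}{1356023}$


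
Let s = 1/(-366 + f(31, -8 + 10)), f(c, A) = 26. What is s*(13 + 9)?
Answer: -11/170 ≈ -0.064706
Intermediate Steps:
s = -1/340 (s = 1/(-366 + 26) = 1/(-340) = -1/340 ≈ -0.0029412)
s*(13 + 9) = -(13 + 9)/340 = -1/340*22 = -11/170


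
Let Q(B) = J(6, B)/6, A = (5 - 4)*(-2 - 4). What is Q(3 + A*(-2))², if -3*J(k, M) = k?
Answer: ⅑ ≈ 0.11111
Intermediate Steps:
J(k, M) = -k/3
A = -6 (A = 1*(-6) = -6)
Q(B) = -⅓ (Q(B) = -⅓*6/6 = -2*⅙ = -⅓)
Q(3 + A*(-2))² = (-⅓)² = ⅑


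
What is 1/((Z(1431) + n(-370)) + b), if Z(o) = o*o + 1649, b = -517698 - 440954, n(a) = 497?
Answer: 1/1091255 ≈ 9.1638e-7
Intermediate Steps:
b = -958652
Z(o) = 1649 + o**2 (Z(o) = o**2 + 1649 = 1649 + o**2)
1/((Z(1431) + n(-370)) + b) = 1/(((1649 + 1431**2) + 497) - 958652) = 1/(((1649 + 2047761) + 497) - 958652) = 1/((2049410 + 497) - 958652) = 1/(2049907 - 958652) = 1/1091255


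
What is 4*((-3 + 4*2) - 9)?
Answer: -16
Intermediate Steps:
4*((-3 + 4*2) - 9) = 4*((-3 + 8) - 9) = 4*(5 - 9) = 4*(-4) = -16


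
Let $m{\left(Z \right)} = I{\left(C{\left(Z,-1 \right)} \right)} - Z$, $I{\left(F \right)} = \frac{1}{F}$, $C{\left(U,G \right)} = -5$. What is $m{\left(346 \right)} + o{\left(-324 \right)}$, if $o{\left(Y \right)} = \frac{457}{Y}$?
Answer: $- \frac{563129}{1620} \approx -347.61$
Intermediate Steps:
$m{\left(Z \right)} = - \frac{1}{5} - Z$ ($m{\left(Z \right)} = \frac{1}{-5} - Z = - \frac{1}{5} - Z$)
$m{\left(346 \right)} + o{\left(-324 \right)} = \left(- \frac{1}{5} - 346\right) + \frac{457}{-324} = \left(- \frac{1}{5} - 346\right) + 457 \left(- \frac{1}{324}\right) = - \frac{1731}{5} - \frac{457}{324} = - \frac{563129}{1620}$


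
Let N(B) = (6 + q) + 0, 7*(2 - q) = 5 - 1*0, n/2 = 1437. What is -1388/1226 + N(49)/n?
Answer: -4643543/4110778 ≈ -1.1296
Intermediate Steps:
n = 2874 (n = 2*1437 = 2874)
q = 9/7 (q = 2 - (5 - 1*0)/7 = 2 - (5 + 0)/7 = 2 - ⅐*5 = 2 - 5/7 = 9/7 ≈ 1.2857)
N(B) = 51/7 (N(B) = (6 + 9/7) + 0 = 51/7 + 0 = 51/7)
-1388/1226 + N(49)/n = -1388/1226 + (51/7)/2874 = -1388*1/1226 + (51/7)*(1/2874) = -694/613 + 17/6706 = -4643543/4110778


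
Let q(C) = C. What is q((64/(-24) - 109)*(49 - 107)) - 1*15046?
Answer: -25708/3 ≈ -8569.3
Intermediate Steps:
q((64/(-24) - 109)*(49 - 107)) - 1*15046 = (64/(-24) - 109)*(49 - 107) - 1*15046 = (64*(-1/24) - 109)*(-58) - 15046 = (-8/3 - 109)*(-58) - 15046 = -335/3*(-58) - 15046 = 19430/3 - 15046 = -25708/3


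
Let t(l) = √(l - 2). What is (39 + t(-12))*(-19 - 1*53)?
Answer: -2808 - 72*I*√14 ≈ -2808.0 - 269.4*I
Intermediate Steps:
t(l) = √(-2 + l)
(39 + t(-12))*(-19 - 1*53) = (39 + √(-2 - 12))*(-19 - 1*53) = (39 + √(-14))*(-19 - 53) = (39 + I*√14)*(-72) = -2808 - 72*I*√14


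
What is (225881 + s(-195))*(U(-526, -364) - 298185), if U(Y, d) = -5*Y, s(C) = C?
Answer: -66702625730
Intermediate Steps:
(225881 + s(-195))*(U(-526, -364) - 298185) = (225881 - 195)*(-5*(-526) - 298185) = 225686*(2630 - 298185) = 225686*(-295555) = -66702625730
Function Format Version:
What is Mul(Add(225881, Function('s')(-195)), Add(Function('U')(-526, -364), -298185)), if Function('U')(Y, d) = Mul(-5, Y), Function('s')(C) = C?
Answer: -66702625730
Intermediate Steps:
Mul(Add(225881, Function('s')(-195)), Add(Function('U')(-526, -364), -298185)) = Mul(Add(225881, -195), Add(Mul(-5, -526), -298185)) = Mul(225686, Add(2630, -298185)) = Mul(225686, -295555) = -66702625730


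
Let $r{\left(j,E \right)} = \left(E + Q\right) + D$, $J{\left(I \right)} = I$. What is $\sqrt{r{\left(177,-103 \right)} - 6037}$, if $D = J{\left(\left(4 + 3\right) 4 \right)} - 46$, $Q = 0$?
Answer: $i \sqrt{6158} \approx 78.473 i$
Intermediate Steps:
$D = -18$ ($D = \left(4 + 3\right) 4 - 46 = 7 \cdot 4 - 46 = 28 - 46 = -18$)
$r{\left(j,E \right)} = -18 + E$ ($r{\left(j,E \right)} = \left(E + 0\right) - 18 = E - 18 = -18 + E$)
$\sqrt{r{\left(177,-103 \right)} - 6037} = \sqrt{\left(-18 - 103\right) - 6037} = \sqrt{-121 - 6037} = \sqrt{-6158} = i \sqrt{6158}$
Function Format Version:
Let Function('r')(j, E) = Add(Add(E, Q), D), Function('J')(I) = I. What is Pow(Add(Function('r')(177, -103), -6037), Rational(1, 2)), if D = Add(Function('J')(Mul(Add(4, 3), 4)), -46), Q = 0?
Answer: Mul(I, Pow(6158, Rational(1, 2))) ≈ Mul(78.473, I)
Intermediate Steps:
D = -18 (D = Add(Mul(Add(4, 3), 4), -46) = Add(Mul(7, 4), -46) = Add(28, -46) = -18)
Function('r')(j, E) = Add(-18, E) (Function('r')(j, E) = Add(Add(E, 0), -18) = Add(E, -18) = Add(-18, E))
Pow(Add(Function('r')(177, -103), -6037), Rational(1, 2)) = Pow(Add(Add(-18, -103), -6037), Rational(1, 2)) = Pow(Add(-121, -6037), Rational(1, 2)) = Pow(-6158, Rational(1, 2)) = Mul(I, Pow(6158, Rational(1, 2)))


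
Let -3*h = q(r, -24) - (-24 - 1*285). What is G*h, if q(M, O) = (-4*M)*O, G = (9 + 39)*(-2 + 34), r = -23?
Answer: 972288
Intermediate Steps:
G = 1536 (G = 48*32 = 1536)
q(M, O) = -4*M*O
h = 633 (h = -(-4*(-23)*(-24) - (-24 - 1*285))/3 = -(-2208 - (-24 - 285))/3 = -(-2208 - 1*(-309))/3 = -(-2208 + 309)/3 = -⅓*(-1899) = 633)
G*h = 1536*633 = 972288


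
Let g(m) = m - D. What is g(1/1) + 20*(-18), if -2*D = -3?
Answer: -721/2 ≈ -360.50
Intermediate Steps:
D = 3/2 (D = -½*(-3) = 3/2 ≈ 1.5000)
g(m) = -3/2 + m (g(m) = m - 1*3/2 = m - 3/2 = -3/2 + m)
g(1/1) + 20*(-18) = (-3/2 + 1/1) + 20*(-18) = (-3/2 + 1) - 360 = -½ - 360 = -721/2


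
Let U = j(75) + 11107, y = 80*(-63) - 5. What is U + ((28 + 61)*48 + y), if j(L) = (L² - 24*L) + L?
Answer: 14234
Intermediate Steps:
y = -5045 (y = -5040 - 5 = -5045)
j(L) = L² - 23*L
U = 15007 (U = 75*(-23 + 75) + 11107 = 75*52 + 11107 = 3900 + 11107 = 15007)
U + ((28 + 61)*48 + y) = 15007 + ((28 + 61)*48 - 5045) = 15007 + (89*48 - 5045) = 15007 + (4272 - 5045) = 15007 - 773 = 14234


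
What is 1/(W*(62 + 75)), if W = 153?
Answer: 1/20961 ≈ 4.7708e-5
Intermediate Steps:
1/(W*(62 + 75)) = 1/(153*(62 + 75)) = 1/(153*137) = 1/20961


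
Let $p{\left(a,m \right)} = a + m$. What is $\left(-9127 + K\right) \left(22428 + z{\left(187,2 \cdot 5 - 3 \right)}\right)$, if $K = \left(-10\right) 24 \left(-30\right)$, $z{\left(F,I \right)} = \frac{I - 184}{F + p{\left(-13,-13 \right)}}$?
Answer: $- \frac{6957878637}{161} \approx -4.3217 \cdot 10^{7}$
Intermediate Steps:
$z{\left(F,I \right)} = \frac{-184 + I}{-26 + F}$ ($z{\left(F,I \right)} = \frac{I - 184}{F - 26} = \frac{-184 + I}{F - 26} = \frac{-184 + I}{-26 + F}$)
$K = 7200$ ($K = \left(-240\right) \left(-30\right) = 7200$)
$\left(-9127 + K\right) \left(22428 + z{\left(187,2 \cdot 5 - 3 \right)}\right) = \left(-9127 + 7200\right) \left(22428 + \frac{-184 + \left(2 \cdot 5 - 3\right)}{-26 + 187}\right) = - 1927 \left(22428 + \frac{-184 + \left(10 - 3\right)}{161}\right) = - 1927 \left(22428 + \frac{-184 + 7}{161}\right) = - 1927 \left(22428 + \frac{1}{161} \left(-177\right)\right) = - 1927 \left(22428 - \frac{177}{161}\right) = \left(-1927\right) \frac{3610731}{161} = - \frac{6957878637}{161}$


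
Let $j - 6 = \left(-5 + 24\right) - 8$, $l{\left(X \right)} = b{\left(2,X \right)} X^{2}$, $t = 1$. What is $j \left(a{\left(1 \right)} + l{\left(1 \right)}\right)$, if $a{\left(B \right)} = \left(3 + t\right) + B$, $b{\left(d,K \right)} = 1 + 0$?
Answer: $102$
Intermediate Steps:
$b{\left(d,K \right)} = 1$
$l{\left(X \right)} = X^{2}$ ($l{\left(X \right)} = 1 X^{2} = X^{2}$)
$a{\left(B \right)} = 4 + B$ ($a{\left(B \right)} = \left(3 + 1\right) + B = 4 + B$)
$j = 17$ ($j = 6 + \left(\left(-5 + 24\right) - 8\right) = 6 + \left(19 - 8\right) = 6 + 11 = 17$)
$j \left(a{\left(1 \right)} + l{\left(1 \right)}\right) = 17 \left(\left(4 + 1\right) + 1^{2}\right) = 17 \left(5 + 1\right) = 17 \cdot 6 = 102$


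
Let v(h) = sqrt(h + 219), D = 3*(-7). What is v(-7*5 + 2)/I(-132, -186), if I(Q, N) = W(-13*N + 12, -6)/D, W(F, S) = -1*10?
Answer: 21*sqrt(186)/10 ≈ 28.640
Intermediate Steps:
W(F, S) = -10
D = -21
I(Q, N) = 10/21 (I(Q, N) = -10/(-21) = -10*(-1/21) = 10/21)
v(h) = sqrt(219 + h)
v(-7*5 + 2)/I(-132, -186) = sqrt(219 + (-7*5 + 2))/(10/21) = sqrt(219 + (-35 + 2))*(21/10) = sqrt(219 - 33)*(21/10) = sqrt(186)*(21/10) = 21*sqrt(186)/10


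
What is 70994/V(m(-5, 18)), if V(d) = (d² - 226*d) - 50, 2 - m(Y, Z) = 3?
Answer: 70994/177 ≈ 401.10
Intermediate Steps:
m(Y, Z) = -1 (m(Y, Z) = 2 - 1*3 = 2 - 3 = -1)
V(d) = -50 + d² - 226*d
70994/V(m(-5, 18)) = 70994/(-50 + (-1)² - 226*(-1)) = 70994/(-50 + 1 + 226) = 70994/177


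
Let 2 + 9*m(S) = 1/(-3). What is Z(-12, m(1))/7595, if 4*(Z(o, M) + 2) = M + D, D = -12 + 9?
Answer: -76/205065 ≈ -0.00037061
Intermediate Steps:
m(S) = -7/27 (m(S) = -2/9 + (⅑)/(-3) = -2/9 + (⅑)*(-⅓) = -2/9 - 1/27 = -7/27)
D = -3
Z(o, M) = -11/4 + M/4 (Z(o, M) = -2 + (M - 3)/4 = -2 + (-3 + M)/4 = -2 + (-¾ + M/4) = -11/4 + M/4)
Z(-12, m(1))/7595 = (-11/4 + (¼)*(-7/27))/7595 = (-11/4 - 7/108)*(1/7595) = -76/27*1/7595 = -76/205065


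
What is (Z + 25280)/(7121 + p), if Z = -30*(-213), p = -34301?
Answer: -3167/2718 ≈ -1.1652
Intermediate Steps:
Z = 6390
(Z + 25280)/(7121 + p) = (6390 + 25280)/(7121 - 34301) = 31670/(-27180) = 31670*(-1/27180) = -3167/2718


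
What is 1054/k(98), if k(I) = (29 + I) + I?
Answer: 1054/225 ≈ 4.6844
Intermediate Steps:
k(I) = 29 + 2*I
1054/k(98) = 1054/(29 + 2*98) = 1054/(29 + 196) = 1054/225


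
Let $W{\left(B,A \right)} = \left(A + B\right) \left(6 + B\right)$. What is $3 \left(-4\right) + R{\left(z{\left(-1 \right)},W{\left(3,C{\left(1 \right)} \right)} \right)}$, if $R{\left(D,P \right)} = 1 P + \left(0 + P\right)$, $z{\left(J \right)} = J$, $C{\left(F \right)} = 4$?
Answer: $114$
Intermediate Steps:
$W{\left(B,A \right)} = \left(6 + B\right) \left(A + B\right)$
$R{\left(D,P \right)} = 2 P$ ($R{\left(D,P \right)} = P + P = 2 P$)
$3 \left(-4\right) + R{\left(z{\left(-1 \right)},W{\left(3,C{\left(1 \right)} \right)} \right)} = 3 \left(-4\right) + 2 \left(3^{2} + 6 \cdot 4 + 6 \cdot 3 + 4 \cdot 3\right) = -12 + 2 \left(9 + 24 + 18 + 12\right) = -12 + 2 \cdot 63 = -12 + 126 = 114$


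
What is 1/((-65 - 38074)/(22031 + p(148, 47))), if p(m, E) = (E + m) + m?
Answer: -7458/12713 ≈ -0.58664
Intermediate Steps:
p(m, E) = E + 2*m
1/((-65 - 38074)/(22031 + p(148, 47))) = 1/((-65 - 38074)/(22031 + (47 + 2*148))) = 1/(-38139/(22031 + (47 + 296))) = 1/(-38139/(22031 + 343)) = 1/(-38139/22374) = 1/(-38139*1/22374) = 1/(-12713/7458) = -7458/12713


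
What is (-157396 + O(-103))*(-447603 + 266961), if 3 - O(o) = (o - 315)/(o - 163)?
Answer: 28432070172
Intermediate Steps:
O(o) = 3 - (-315 + o)/(-163 + o) (O(o) = 3 - (o - 315)/(o - 163) = 3 - (-315 + o)/(-163 + o))
(-157396 + O(-103))*(-447603 + 266961) = (-157396 + 2*(-87 - 103)/(-163 - 103))*(-447603 + 266961) = (-157396 + 2*(-190)/(-266))*(-180642) = (-157396 + 2*(-1/266)*(-190))*(-180642) = (-157396 + 10/7)*(-180642) = -1101762/7*(-180642) = 28432070172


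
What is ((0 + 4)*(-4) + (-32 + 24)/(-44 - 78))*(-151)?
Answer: 146772/61 ≈ 2406.1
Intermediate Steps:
((0 + 4)*(-4) + (-32 + 24)/(-44 - 78))*(-151) = (4*(-4) - 8/(-122))*(-151) = (-16 - 8*(-1/122))*(-151) = (-16 + 4/61)*(-151) = -972/61*(-151) = 146772/61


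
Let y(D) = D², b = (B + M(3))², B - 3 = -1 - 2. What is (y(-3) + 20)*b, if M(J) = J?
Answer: 261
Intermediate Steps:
B = 0 (B = 3 + (-1 - 2) = 3 - 3 = 0)
b = 9 (b = (0 + 3)² = 3² = 9)
(y(-3) + 20)*b = ((-3)² + 20)*9 = (9 + 20)*9 = 29*9 = 261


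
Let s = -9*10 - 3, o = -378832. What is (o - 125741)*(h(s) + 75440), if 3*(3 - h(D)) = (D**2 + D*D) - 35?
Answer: -35163019606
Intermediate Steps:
s = -93 (s = -90 - 3 = -93)
h(D) = 44/3 - 2*D**2/3 (h(D) = 3 - ((D**2 + D*D) - 35)/3 = 3 - ((D**2 + D**2) - 35)/3 = 3 - (2*D**2 - 35)/3 = 3 - (-35 + 2*D**2)/3 = 3 + (35/3 - 2*D**2/3) = 44/3 - 2*D**2/3)
(o - 125741)*(h(s) + 75440) = (-378832 - 125741)*((44/3 - 2/3*(-93)**2) + 75440) = -504573*((44/3 - 2/3*8649) + 75440) = -504573*((44/3 - 5766) + 75440) = -504573*(-17254/3 + 75440) = -504573*209066/3 = -35163019606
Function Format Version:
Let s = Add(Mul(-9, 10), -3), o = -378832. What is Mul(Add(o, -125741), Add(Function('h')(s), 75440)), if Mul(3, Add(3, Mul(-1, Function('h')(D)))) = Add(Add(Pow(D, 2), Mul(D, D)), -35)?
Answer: -35163019606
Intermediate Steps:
s = -93 (s = Add(-90, -3) = -93)
Function('h')(D) = Add(Rational(44, 3), Mul(Rational(-2, 3), Pow(D, 2))) (Function('h')(D) = Add(3, Mul(Rational(-1, 3), Add(Add(Pow(D, 2), Mul(D, D)), -35))) = Add(3, Mul(Rational(-1, 3), Add(Add(Pow(D, 2), Pow(D, 2)), -35))) = Add(3, Mul(Rational(-1, 3), Add(Mul(2, Pow(D, 2)), -35))) = Add(3, Mul(Rational(-1, 3), Add(-35, Mul(2, Pow(D, 2))))) = Add(3, Add(Rational(35, 3), Mul(Rational(-2, 3), Pow(D, 2)))) = Add(Rational(44, 3), Mul(Rational(-2, 3), Pow(D, 2))))
Mul(Add(o, -125741), Add(Function('h')(s), 75440)) = Mul(Add(-378832, -125741), Add(Add(Rational(44, 3), Mul(Rational(-2, 3), Pow(-93, 2))), 75440)) = Mul(-504573, Add(Add(Rational(44, 3), Mul(Rational(-2, 3), 8649)), 75440)) = Mul(-504573, Add(Add(Rational(44, 3), -5766), 75440)) = Mul(-504573, Add(Rational(-17254, 3), 75440)) = Mul(-504573, Rational(209066, 3)) = -35163019606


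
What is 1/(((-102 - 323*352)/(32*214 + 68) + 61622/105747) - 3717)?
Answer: -365673126/1365010819019 ≈ -0.00026789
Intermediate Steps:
1/(((-102 - 323*352)/(32*214 + 68) + 61622/105747) - 3717) = 1/(((-102 - 113696)/(6848 + 68) + 61622*(1/105747)) - 3717) = 1/((-113798/6916 + 61622/105747) - 3717) = 1/((-113798*1/6916 + 61622/105747) - 3717) = 1/((-56899/3458 + 61622/105747) - 3717) = 1/(-5803809677/365673126 - 3717) = 1/(-1365010819019/365673126) = -365673126/1365010819019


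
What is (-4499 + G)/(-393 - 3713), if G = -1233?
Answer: 2866/2053 ≈ 1.3960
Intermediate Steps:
(-4499 + G)/(-393 - 3713) = (-4499 - 1233)/(-393 - 3713) = -5732/(-4106) = -5732*(-1/4106) = 2866/2053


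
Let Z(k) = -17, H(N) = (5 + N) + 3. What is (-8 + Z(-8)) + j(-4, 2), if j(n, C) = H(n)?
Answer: -21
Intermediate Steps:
H(N) = 8 + N
j(n, C) = 8 + n
(-8 + Z(-8)) + j(-4, 2) = (-8 - 17) + (8 - 4) = -25 + 4 = -21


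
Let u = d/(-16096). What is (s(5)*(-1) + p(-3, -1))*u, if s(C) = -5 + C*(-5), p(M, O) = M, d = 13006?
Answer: -175581/8048 ≈ -21.817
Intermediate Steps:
u = -6503/8048 (u = 13006/(-16096) = 13006*(-1/16096) = -6503/8048 ≈ -0.80803)
s(C) = -5 - 5*C
(s(5)*(-1) + p(-3, -1))*u = ((-5 - 5*5)*(-1) - 3)*(-6503/8048) = ((-5 - 25)*(-1) - 3)*(-6503/8048) = (-30*(-1) - 3)*(-6503/8048) = (30 - 3)*(-6503/8048) = 27*(-6503/8048) = -175581/8048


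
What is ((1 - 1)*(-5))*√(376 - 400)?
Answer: 0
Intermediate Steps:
((1 - 1)*(-5))*√(376 - 400) = (0*(-5))*√(-24) = 0*(2*I*√6) = 0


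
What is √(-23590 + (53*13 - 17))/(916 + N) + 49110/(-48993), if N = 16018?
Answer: -16370/16331 + I*√22918/16934 ≈ -1.0024 + 0.0089398*I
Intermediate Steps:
√(-23590 + (53*13 - 17))/(916 + N) + 49110/(-48993) = √(-23590 + (53*13 - 17))/(916 + 16018) + 49110/(-48993) = √(-23590 + (689 - 17))/16934 + 49110*(-1/48993) = √(-23590 + 672)*(1/16934) - 16370/16331 = √(-22918)*(1/16934) - 16370/16331 = (I*√22918)*(1/16934) - 16370/16331 = I*√22918/16934 - 16370/16331 = -16370/16331 + I*√22918/16934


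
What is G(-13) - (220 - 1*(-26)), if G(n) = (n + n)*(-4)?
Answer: -142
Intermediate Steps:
G(n) = -8*n (G(n) = (2*n)*(-4) = -8*n)
G(-13) - (220 - 1*(-26)) = -8*(-13) - (220 - 1*(-26)) = 104 - (220 + 26) = 104 - 1*246 = 104 - 246 = -142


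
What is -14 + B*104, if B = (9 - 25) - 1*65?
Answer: -8438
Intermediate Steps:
B = -81 (B = -16 - 65 = -81)
-14 + B*104 = -14 - 81*104 = -14 - 8424 = -8438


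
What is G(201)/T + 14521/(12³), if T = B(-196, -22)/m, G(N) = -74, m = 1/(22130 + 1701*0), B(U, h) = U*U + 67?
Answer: 6183250765859/735807274560 ≈ 8.4034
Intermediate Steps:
B(U, h) = 67 + U² (B(U, h) = U² + 67 = 67 + U²)
m = 1/22130 (m = 1/(22130 + 0) = 1/22130 ≈ 4.5188e-5)
T = 851628790 (T = (67 + (-196)²)/(1/22130) = (67 + 38416)*22130 = 38483*22130 = 851628790)
G(201)/T + 14521/(12³) = -74/851628790 + 14521/(12³) = -74*1/851628790 + 14521/1728 = -37/425814395 + 14521*(1/1728) = -37/425814395 + 14521/1728 = 6183250765859/735807274560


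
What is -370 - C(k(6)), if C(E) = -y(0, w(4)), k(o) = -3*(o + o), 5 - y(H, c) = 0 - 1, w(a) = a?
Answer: -364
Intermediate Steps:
y(H, c) = 6 (y(H, c) = 5 - (0 - 1) = 5 - 1*(-1) = 5 + 1 = 6)
k(o) = -6*o
C(E) = -6 (C(E) = -1*6 = -6)
-370 - C(k(6)) = -370 - 1*(-6) = -370 + 6 = -364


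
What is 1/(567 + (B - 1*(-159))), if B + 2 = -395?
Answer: 1/329 ≈ 0.0030395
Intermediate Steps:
B = -397 (B = -2 - 395 = -397)
1/(567 + (B - 1*(-159))) = 1/(567 + (-397 - 1*(-159))) = 1/(567 + (-397 + 159)) = 1/(567 - 238) = 1/329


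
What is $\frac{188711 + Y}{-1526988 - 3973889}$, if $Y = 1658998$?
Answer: $- \frac{1847709}{5500877} \approx -0.33589$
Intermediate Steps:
$\frac{188711 + Y}{-1526988 - 3973889} = \frac{188711 + 1658998}{-1526988 - 3973889} = \frac{1847709}{-5500877} = 1847709 \left(- \frac{1}{5500877}\right) = - \frac{1847709}{5500877}$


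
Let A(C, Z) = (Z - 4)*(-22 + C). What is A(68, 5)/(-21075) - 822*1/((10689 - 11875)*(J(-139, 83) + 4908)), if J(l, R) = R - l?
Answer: -2917207/1424712150 ≈ -0.0020476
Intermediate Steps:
A(C, Z) = (-22 + C)*(-4 + Z) (A(C, Z) = (-4 + Z)*(-22 + C) = (-22 + C)*(-4 + Z))
A(68, 5)/(-21075) - 822*1/((10689 - 11875)*(J(-139, 83) + 4908)) = (88 - 22*5 - 4*68 + 68*5)/(-21075) - 822*1/((10689 - 11875)*((83 - 1*(-139)) + 4908)) = (88 - 110 - 272 + 340)*(-1/21075) - 822*(-1/(1186*((83 + 139) + 4908))) = 46*(-1/21075) - 822*(-1/(1186*(222 + 4908))) = -46/21075 - 822/(5130*(-1186)) = -46/21075 - 822/(-6084180) = -46/21075 - 822*(-1/6084180) = -46/21075 + 137/1014030 = -2917207/1424712150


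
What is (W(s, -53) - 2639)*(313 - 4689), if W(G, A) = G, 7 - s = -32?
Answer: 11377600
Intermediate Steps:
s = 39 (s = 7 - 1*(-32) = 7 + 32 = 39)
(W(s, -53) - 2639)*(313 - 4689) = (39 - 2639)*(313 - 4689) = -2600*(-4376) = 11377600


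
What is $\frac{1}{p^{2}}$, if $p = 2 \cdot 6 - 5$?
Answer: $\frac{1}{49} \approx 0.020408$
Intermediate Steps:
$p = 7$ ($p = 12 - 5 = 7$)
$\frac{1}{p^{2}} = \frac{1}{7^{2}} = \frac{1}{49}$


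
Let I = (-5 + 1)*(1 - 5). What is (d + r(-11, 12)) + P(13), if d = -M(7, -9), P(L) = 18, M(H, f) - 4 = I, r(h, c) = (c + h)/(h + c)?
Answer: -1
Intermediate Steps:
r(h, c) = 1 (r(h, c) = (c + h)/(c + h) = 1)
I = 16 (I = -4*(-4) = 16)
M(H, f) = 20 (M(H, f) = 4 + 16 = 20)
d = -20 (d = -1*20 = -20)
(d + r(-11, 12)) + P(13) = (-20 + 1) + 18 = -19 + 18 = -1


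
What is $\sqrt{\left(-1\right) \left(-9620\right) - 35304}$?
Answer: $2 i \sqrt{6421} \approx 160.26 i$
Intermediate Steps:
$\sqrt{\left(-1\right) \left(-9620\right) - 35304} = \sqrt{9620 - 35304} = \sqrt{-25684} = 2 i \sqrt{6421}$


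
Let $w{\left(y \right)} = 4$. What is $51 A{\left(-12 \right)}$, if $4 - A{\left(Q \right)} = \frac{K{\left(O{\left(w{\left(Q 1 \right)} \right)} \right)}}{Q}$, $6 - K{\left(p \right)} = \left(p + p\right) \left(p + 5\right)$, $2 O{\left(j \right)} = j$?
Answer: $\frac{221}{2} \approx 110.5$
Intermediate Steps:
$O{\left(j \right)} = \frac{j}{2}$
$K{\left(p \right)} = 6 - 2 p \left(5 + p\right)$ ($K{\left(p \right)} = 6 - \left(p + p\right) \left(p + 5\right) = 6 - 2 p \left(5 + p\right)$)
$A{\left(Q \right)} = 4 + \frac{22}{Q}$ ($A{\left(Q \right)} = 4 - \frac{6 - 10 \cdot \frac{1}{2} \cdot 4 - 2 \left(\frac{1}{2} \cdot 4\right)^{2}}{Q} = 4 - \frac{6 - 20 - 2 \cdot 2^{2}}{Q} = 4 - \frac{6 - 20 - 8}{Q} = 4 - - \frac{22}{Q} = 4 + \frac{22}{Q}$)
$51 A{\left(-12 \right)} = 51 \left(4 + \frac{22}{-12}\right) = 51 \left(4 + 22 \left(- \frac{1}{12}\right)\right) = 51 \left(4 - \frac{11}{6}\right) = 51 \cdot \frac{13}{6} = \frac{221}{2}$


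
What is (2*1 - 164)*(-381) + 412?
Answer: 62134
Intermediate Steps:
(2*1 - 164)*(-381) + 412 = (2 - 164)*(-381) + 412 = -162*(-381) + 412 = 61722 + 412 = 62134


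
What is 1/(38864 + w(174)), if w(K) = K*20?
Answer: 1/42344 ≈ 2.3616e-5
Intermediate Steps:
w(K) = 20*K
1/(38864 + w(174)) = 1/(38864 + 20*174) = 1/(38864 + 3480) = 1/42344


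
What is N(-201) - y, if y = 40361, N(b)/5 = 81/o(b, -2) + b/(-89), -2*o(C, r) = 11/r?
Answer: -39358184/979 ≈ -40202.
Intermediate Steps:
o(C, r) = -11/(2*r)
N(b) = 1620/11 - 5*b/89 (N(b) = 5*(81/((-11/2/(-2))) + b/(-89)) = 5*(81/((-11/2*(-1/2))) + b*(-1/89)) = 5*(81/(11/4) - b/89) = 5*(81*(4/11) - b/89) = 5*(324/11 - b/89) = 1620/11 - 5*b/89)
N(-201) - y = (1620/11 - 5/89*(-201)) - 1*40361 = (1620/11 + 1005/89) - 40361 = 155235/979 - 40361 = -39358184/979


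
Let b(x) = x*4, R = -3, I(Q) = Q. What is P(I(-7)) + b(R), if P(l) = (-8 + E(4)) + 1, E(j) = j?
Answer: -15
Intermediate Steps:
P(l) = -3 (P(l) = (-8 + 4) + 1 = -4 + 1 = -3)
b(x) = 4*x
P(I(-7)) + b(R) = -3 + 4*(-3) = -3 - 12 = -15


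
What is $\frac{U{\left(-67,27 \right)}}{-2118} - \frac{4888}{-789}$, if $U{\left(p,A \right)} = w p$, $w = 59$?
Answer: $\frac{4490567}{557034} \approx 8.0616$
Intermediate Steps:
$U{\left(p,A \right)} = 59 p$
$\frac{U{\left(-67,27 \right)}}{-2118} - \frac{4888}{-789} = \frac{59 \left(-67\right)}{-2118} - \frac{4888}{-789} = \left(-3953\right) \left(- \frac{1}{2118}\right) - - \frac{4888}{789} = \frac{3953}{2118} + \frac{4888}{789} = \frac{4490567}{557034}$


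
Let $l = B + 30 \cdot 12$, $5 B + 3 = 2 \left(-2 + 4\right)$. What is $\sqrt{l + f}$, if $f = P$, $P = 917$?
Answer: $\frac{\sqrt{31930}}{5} \approx 35.738$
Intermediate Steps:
$f = 917$
$B = \frac{1}{5}$ ($B = - \frac{3}{5} + \frac{2 \left(-2 + 4\right)}{5} = - \frac{3}{5} + \frac{2 \cdot 2}{5} = - \frac{3}{5} + \frac{1}{5} \cdot 4 = - \frac{3}{5} + \frac{4}{5} = \frac{1}{5} \approx 0.2$)
$l = \frac{1801}{5}$ ($l = \frac{1}{5} + 30 \cdot 12 = \frac{1}{5} + 360 = \frac{1801}{5} \approx 360.2$)
$\sqrt{l + f} = \sqrt{\frac{1801}{5} + 917} = \sqrt{\frac{6386}{5}} = \frac{\sqrt{31930}}{5}$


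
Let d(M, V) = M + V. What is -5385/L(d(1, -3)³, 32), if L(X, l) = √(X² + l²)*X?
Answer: 5385*√17/1088 ≈ 20.407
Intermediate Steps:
L(X, l) = X*√(X² + l²)
-5385/L(d(1, -3)³, 32) = -5385*1/((1 - 3)³*√(((1 - 3)³)² + 32²)) = -5385*(-1/(8*√(((-2)³)² + 1024))) = -5385*(-1/(8*√((-8)² + 1024))) = -5385*(-1/(8*√(64 + 1024))) = -5385*(-√17/1088) = -(-5385)*√17/1088 = 5385*√17/1088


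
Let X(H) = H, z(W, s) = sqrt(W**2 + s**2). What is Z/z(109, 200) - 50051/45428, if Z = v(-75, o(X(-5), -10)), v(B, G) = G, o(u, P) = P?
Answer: -50051/45428 - 10*sqrt(51881)/51881 ≈ -1.1457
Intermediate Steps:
Z = -10
Z/z(109, 200) - 50051/45428 = -10/sqrt(109**2 + 200**2) - 50051/45428 = -10/sqrt(11881 + 40000) - 50051*1/45428 = -10*sqrt(51881)/51881 - 50051/45428 = -50051/45428 - 10*sqrt(51881)/51881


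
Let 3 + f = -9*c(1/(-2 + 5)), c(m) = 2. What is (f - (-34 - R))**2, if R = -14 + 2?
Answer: 1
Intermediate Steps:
R = -12
f = -21 (f = -3 - 9*2 = -3 - 18 = -21)
(f - (-34 - R))**2 = (-21 - (-34 - 1*(-12)))**2 = (-21 - (-34 + 12))**2 = (-21 - 1*(-22))**2 = (-21 + 22)**2 = 1**2 = 1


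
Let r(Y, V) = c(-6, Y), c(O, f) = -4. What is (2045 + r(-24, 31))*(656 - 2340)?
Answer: -3437044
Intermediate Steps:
r(Y, V) = -4
(2045 + r(-24, 31))*(656 - 2340) = (2045 - 4)*(656 - 2340) = 2041*(-1684) = -3437044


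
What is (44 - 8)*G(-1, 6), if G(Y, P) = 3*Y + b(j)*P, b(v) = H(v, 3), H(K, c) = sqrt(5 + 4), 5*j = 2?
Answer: 540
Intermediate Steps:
j = 2/5 (j = (1/5)*2 = 2/5 ≈ 0.40000)
H(K, c) = 3 (H(K, c) = sqrt(9) = 3)
b(v) = 3
G(Y, P) = 3*P + 3*Y (G(Y, P) = 3*Y + 3*P = 3*P + 3*Y)
(44 - 8)*G(-1, 6) = (44 - 8)*(3*6 + 3*(-1)) = 36*(18 - 3) = 36*15 = 540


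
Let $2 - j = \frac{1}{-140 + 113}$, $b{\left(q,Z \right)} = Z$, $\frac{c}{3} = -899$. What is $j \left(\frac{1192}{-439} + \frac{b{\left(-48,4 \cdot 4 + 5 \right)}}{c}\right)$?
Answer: $- \frac{2189165}{394661} \approx -5.547$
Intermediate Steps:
$c = -2697$ ($c = 3 \left(-899\right) = -2697$)
$j = \frac{55}{27}$ ($j = 2 - \frac{1}{-140 + 113} = 2 - \frac{1}{-27} = 2 - - \frac{1}{27} = 2 + \frac{1}{27} = \frac{55}{27} \approx 2.037$)
$j \left(\frac{1192}{-439} + \frac{b{\left(-48,4 \cdot 4 + 5 \right)}}{c}\right) = \frac{55 \left(\frac{1192}{-439} + \frac{4 \cdot 4 + 5}{-2697}\right)}{27} = \frac{55 \left(1192 \left(- \frac{1}{439}\right) + \left(16 + 5\right) \left(- \frac{1}{2697}\right)\right)}{27} = \frac{55 \left(- \frac{1192}{439} + 21 \left(- \frac{1}{2697}\right)\right)}{27} = \frac{55 \left(- \frac{1192}{439} - \frac{7}{899}\right)}{27} = \frac{55}{27} \left(- \frac{1074681}{394661}\right) = - \frac{2189165}{394661}$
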